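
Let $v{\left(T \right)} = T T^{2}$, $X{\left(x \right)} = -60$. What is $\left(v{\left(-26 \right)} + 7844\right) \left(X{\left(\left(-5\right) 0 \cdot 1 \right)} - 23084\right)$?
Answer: $225237408$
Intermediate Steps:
$v{\left(T \right)} = T^{3}$
$\left(v{\left(-26 \right)} + 7844\right) \left(X{\left(\left(-5\right) 0 \cdot 1 \right)} - 23084\right) = \left(\left(-26\right)^{3} + 7844\right) \left(-60 - 23084\right) = \left(-17576 + 7844\right) \left(-23144\right) = \left(-9732\right) \left(-23144\right) = 225237408$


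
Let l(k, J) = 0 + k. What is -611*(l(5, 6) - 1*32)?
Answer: 16497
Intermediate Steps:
l(k, J) = k
-611*(l(5, 6) - 1*32) = -611*(5 - 1*32) = -611*(5 - 32) = -611*(-27) = 16497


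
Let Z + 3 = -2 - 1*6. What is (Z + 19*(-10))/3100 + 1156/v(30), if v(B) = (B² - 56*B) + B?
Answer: -74687/46500 ≈ -1.6062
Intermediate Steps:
Z = -11 (Z = -3 + (-2 - 1*6) = -3 + (-2 - 6) = -3 - 8 = -11)
v(B) = B² - 55*B
(Z + 19*(-10))/3100 + 1156/v(30) = (-11 + 19*(-10))/3100 + 1156/((30*(-55 + 30))) = (-11 - 190)*(1/3100) + 1156/((30*(-25))) = -201*1/3100 + 1156/(-750) = -201/3100 + 1156*(-1/750) = -201/3100 - 578/375 = -74687/46500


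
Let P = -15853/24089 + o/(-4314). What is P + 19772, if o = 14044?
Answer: 1027149238277/51959973 ≈ 19768.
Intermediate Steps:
P = -203347879/51959973 (P = -15853/24089 + 14044/(-4314) = -15853*1/24089 + 14044*(-1/4314) = -15853/24089 - 7022/2157 = -203347879/51959973 ≈ -3.9135)
P + 19772 = -203347879/51959973 + 19772 = 1027149238277/51959973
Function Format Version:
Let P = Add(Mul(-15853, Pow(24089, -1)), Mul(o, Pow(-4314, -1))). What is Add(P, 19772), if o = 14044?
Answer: Rational(1027149238277, 51959973) ≈ 19768.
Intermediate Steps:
P = Rational(-203347879, 51959973) (P = Add(Mul(-15853, Pow(24089, -1)), Mul(14044, Pow(-4314, -1))) = Add(Mul(-15853, Rational(1, 24089)), Mul(14044, Rational(-1, 4314))) = Add(Rational(-15853, 24089), Rational(-7022, 2157)) = Rational(-203347879, 51959973) ≈ -3.9135)
Add(P, 19772) = Add(Rational(-203347879, 51959973), 19772) = Rational(1027149238277, 51959973)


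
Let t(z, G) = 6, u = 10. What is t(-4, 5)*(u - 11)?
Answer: -6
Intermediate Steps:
t(-4, 5)*(u - 11) = 6*(10 - 11) = 6*(-1) = -6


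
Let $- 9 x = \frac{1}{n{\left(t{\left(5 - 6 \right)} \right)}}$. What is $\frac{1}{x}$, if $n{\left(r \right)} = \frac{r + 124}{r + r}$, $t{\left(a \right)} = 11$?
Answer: $- \frac{1215}{22} \approx -55.227$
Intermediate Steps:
$n{\left(r \right)} = \frac{124 + r}{2 r}$
$x = - \frac{22}{1215}$ ($x = - \frac{1}{9 \frac{124 + 11}{2 \cdot 11}} = - \frac{1}{9 \cdot \frac{1}{2} \cdot \frac{1}{11} \cdot 135} = - \frac{1}{9 \cdot \frac{135}{22}} = \left(- \frac{1}{9}\right) \frac{22}{135} = - \frac{22}{1215} \approx -0.018107$)
$\frac{1}{x} = \frac{1}{- \frac{22}{1215}} = - \frac{1215}{22}$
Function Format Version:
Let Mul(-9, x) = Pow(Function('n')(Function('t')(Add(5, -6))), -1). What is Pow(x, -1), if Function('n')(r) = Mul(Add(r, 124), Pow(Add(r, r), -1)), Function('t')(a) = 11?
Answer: Rational(-1215, 22) ≈ -55.227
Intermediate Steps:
Function('n')(r) = Mul(Rational(1, 2), Pow(r, -1), Add(124, r)) (Function('n')(r) = Mul(Add(124, r), Pow(Mul(2, r), -1)) = Mul(Add(124, r), Mul(Rational(1, 2), Pow(r, -1))) = Mul(Rational(1, 2), Pow(r, -1), Add(124, r)))
x = Rational(-22, 1215) (x = Mul(Rational(-1, 9), Pow(Mul(Rational(1, 2), Pow(11, -1), Add(124, 11)), -1)) = Mul(Rational(-1, 9), Pow(Mul(Rational(1, 2), Rational(1, 11), 135), -1)) = Mul(Rational(-1, 9), Pow(Rational(135, 22), -1)) = Mul(Rational(-1, 9), Rational(22, 135)) = Rational(-22, 1215) ≈ -0.018107)
Pow(x, -1) = Pow(Rational(-22, 1215), -1) = Rational(-1215, 22)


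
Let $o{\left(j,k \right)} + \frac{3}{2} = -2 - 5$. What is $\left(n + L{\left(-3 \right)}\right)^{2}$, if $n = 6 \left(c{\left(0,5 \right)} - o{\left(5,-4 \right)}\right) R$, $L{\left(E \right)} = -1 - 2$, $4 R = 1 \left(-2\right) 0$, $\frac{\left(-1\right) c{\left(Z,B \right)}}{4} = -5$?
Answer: $9$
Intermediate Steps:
$c{\left(Z,B \right)} = 20$ ($c{\left(Z,B \right)} = \left(-4\right) \left(-5\right) = 20$)
$R = 0$ ($R = \frac{1 \left(-2\right) 0}{4} = \frac{\left(-2\right) 0}{4} = \frac{1}{4} \cdot 0 = 0$)
$L{\left(E \right)} = -3$ ($L{\left(E \right)} = -1 - 2 = -3$)
$o{\left(j,k \right)} = - \frac{17}{2}$ ($o{\left(j,k \right)} = - \frac{3}{2} - 7 = - \frac{17}{2}$)
$n = 0$ ($n = 6 \left(20 - - \frac{17}{2}\right) 0 = 6 \left(20 + \frac{17}{2}\right) 0 = 6 \cdot \frac{57}{2} \cdot 0 = 171 \cdot 0 = 0$)
$\left(n + L{\left(-3 \right)}\right)^{2} = \left(0 - 3\right)^{2} = \left(-3\right)^{2} = 9$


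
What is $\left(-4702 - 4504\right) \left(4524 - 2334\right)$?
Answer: $-20161140$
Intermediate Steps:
$\left(-4702 - 4504\right) \left(4524 - 2334\right) = - 9206 \left(4524 - 2334\right) = \left(-9206\right) 2190 = -20161140$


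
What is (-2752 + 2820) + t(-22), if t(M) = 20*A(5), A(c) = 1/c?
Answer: 72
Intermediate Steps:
t(M) = 4 (t(M) = 20/5 = 20*(⅕) = 4)
(-2752 + 2820) + t(-22) = (-2752 + 2820) + 4 = 68 + 4 = 72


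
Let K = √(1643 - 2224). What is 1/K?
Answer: -I*√581/581 ≈ -0.041487*I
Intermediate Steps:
K = I*√581 (K = √(-581) = I*√581 ≈ 24.104*I)
1/K = 1/(I*√581) = -I*√581/581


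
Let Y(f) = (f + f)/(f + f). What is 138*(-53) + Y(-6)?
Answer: -7313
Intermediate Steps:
Y(f) = 1 (Y(f) = (2*f)/((2*f)) = (2*f)*(1/(2*f)) = 1)
138*(-53) + Y(-6) = 138*(-53) + 1 = -7314 + 1 = -7313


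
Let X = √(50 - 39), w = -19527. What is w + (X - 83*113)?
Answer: -28906 + √11 ≈ -28903.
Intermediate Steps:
X = √11 ≈ 3.3166
w + (X - 83*113) = -19527 + (√11 - 83*113) = -19527 + (√11 - 9379) = -19527 + (-9379 + √11) = -28906 + √11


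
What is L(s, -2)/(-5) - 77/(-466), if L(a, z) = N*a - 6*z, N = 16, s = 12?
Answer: -94679/2330 ≈ -40.635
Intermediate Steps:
L(a, z) = -6*z + 16*a (L(a, z) = 16*a - 6*z = -6*z + 16*a)
L(s, -2)/(-5) - 77/(-466) = (-6*(-2) + 16*12)/(-5) - 77/(-466) = (12 + 192)*(-⅕) - 77*(-1/466) = 204*(-⅕) + 77/466 = -204/5 + 77/466 = -94679/2330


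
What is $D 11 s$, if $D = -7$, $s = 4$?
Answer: $-308$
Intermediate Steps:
$D 11 s = \left(-7\right) 11 \cdot 4 = \left(-77\right) 4 = -308$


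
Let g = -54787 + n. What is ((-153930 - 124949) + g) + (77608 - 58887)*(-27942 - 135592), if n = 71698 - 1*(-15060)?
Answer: -3061766922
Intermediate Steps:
n = 86758 (n = 71698 + 15060 = 86758)
g = 31971 (g = -54787 + 86758 = 31971)
((-153930 - 124949) + g) + (77608 - 58887)*(-27942 - 135592) = ((-153930 - 124949) + 31971) + (77608 - 58887)*(-27942 - 135592) = (-278879 + 31971) + 18721*(-163534) = -246908 - 3061520014 = -3061766922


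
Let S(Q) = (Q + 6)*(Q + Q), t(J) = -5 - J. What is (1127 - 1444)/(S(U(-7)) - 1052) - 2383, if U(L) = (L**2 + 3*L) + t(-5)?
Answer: -2030633/852 ≈ -2383.4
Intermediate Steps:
U(L) = L**2 + 3*L (U(L) = (L**2 + 3*L) + (-5 - 1*(-5)) = (L**2 + 3*L) + (-5 + 5) = (L**2 + 3*L) + 0 = L**2 + 3*L)
S(Q) = 2*Q*(6 + Q) (S(Q) = (6 + Q)*(2*Q) = 2*Q*(6 + Q))
(1127 - 1444)/(S(U(-7)) - 1052) - 2383 = (1127 - 1444)/(2*(-7*(3 - 7))*(6 - 7*(3 - 7)) - 1052) - 2383 = -317/(2*(-7*(-4))*(6 - 7*(-4)) - 1052) - 2383 = -317/(2*28*(6 + 28) - 1052) - 2383 = -317/(2*28*34 - 1052) - 2383 = -317/(1904 - 1052) - 2383 = -317/852 - 2383 = -2030633/852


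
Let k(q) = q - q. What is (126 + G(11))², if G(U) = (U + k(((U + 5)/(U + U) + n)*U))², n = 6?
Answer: 61009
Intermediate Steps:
k(q) = 0
G(U) = U² (G(U) = (U + 0)² = U²)
(126 + G(11))² = (126 + 11²)² = (126 + 121)² = 247² = 61009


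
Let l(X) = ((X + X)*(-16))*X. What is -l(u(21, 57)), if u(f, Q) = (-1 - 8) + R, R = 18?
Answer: 2592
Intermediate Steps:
u(f, Q) = 9 (u(f, Q) = (-1 - 8) + 18 = -9 + 18 = 9)
l(X) = -32*X² (l(X) = ((2*X)*(-16))*X = (-32*X)*X = -32*X²)
-l(u(21, 57)) = -(-32)*9² = -(-32)*81 = -1*(-2592) = 2592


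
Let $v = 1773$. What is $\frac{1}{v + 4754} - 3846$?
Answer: $- \frac{25102841}{6527} \approx -3846.0$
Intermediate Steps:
$\frac{1}{v + 4754} - 3846 = \frac{1}{1773 + 4754} - 3846 = \frac{1}{6527} - 3846 = - \frac{25102841}{6527}$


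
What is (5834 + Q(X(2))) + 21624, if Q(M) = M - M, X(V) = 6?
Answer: 27458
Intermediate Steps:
Q(M) = 0
(5834 + Q(X(2))) + 21624 = (5834 + 0) + 21624 = 5834 + 21624 = 27458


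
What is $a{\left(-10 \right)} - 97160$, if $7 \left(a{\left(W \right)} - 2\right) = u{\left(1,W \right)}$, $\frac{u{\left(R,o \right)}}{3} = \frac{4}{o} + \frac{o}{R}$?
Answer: $- \frac{3400686}{35} \approx -97163.0$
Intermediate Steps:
$u{\left(R,o \right)} = \frac{12}{o} + \frac{3 o}{R}$ ($u{\left(R,o \right)} = 3 \left(\frac{4}{o} + \frac{o}{R}\right) = \frac{12}{o} + \frac{3 o}{R}$)
$a{\left(W \right)} = 2 + \frac{3 W}{7} + \frac{12}{7 W}$ ($a{\left(W \right)} = 2 + \frac{\frac{12}{W} + \frac{3 W}{1}}{7} = 2 + \frac{\frac{12}{W} + 3 W 1}{7} = 2 + \frac{\frac{12}{W} + 3 W}{7} = 2 + \frac{3 W + \frac{12}{W}}{7} = 2 + \left(\frac{3 W}{7} + \frac{12}{7 W}\right) = 2 + \frac{3 W}{7} + \frac{12}{7 W}$)
$a{\left(-10 \right)} - 97160 = \left(2 + \frac{3}{7} \left(-10\right) + \frac{12}{7 \left(-10\right)}\right) - 97160 = \left(2 - \frac{30}{7} + \frac{12}{7} \left(- \frac{1}{10}\right)\right) - 97160 = \left(2 - \frac{30}{7} - \frac{6}{35}\right) - 97160 = - \frac{86}{35} - 97160 = - \frac{3400686}{35}$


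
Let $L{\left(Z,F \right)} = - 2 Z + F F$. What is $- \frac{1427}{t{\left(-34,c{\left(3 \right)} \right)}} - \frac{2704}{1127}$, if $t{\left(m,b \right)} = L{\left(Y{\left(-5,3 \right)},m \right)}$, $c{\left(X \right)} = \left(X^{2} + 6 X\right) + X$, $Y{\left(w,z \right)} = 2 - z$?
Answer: $- \frac{4739461}{1305066} \approx -3.6316$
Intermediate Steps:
$L{\left(Z,F \right)} = F^{2} - 2 Z$ ($L{\left(Z,F \right)} = - 2 Z + F^{2} = F^{2} - 2 Z$)
$c{\left(X \right)} = X^{2} + 7 X$
$t{\left(m,b \right)} = 2 + m^{2}$ ($t{\left(m,b \right)} = m^{2} - 2 \left(2 - 3\right) = m^{2} - -2 = m^{2} + 2 = 2 + m^{2}$)
$- \frac{1427}{t{\left(-34,c{\left(3 \right)} \right)}} - \frac{2704}{1127} = - \frac{1427}{2 + \left(-34\right)^{2}} - \frac{2704}{1127} = - \frac{1427}{2 + 1156} - \frac{2704}{1127} = - \frac{1427}{1158} - \frac{2704}{1127} = - \frac{4739461}{1305066}$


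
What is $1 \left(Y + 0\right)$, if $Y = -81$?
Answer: $-81$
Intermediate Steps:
$1 \left(Y + 0\right) = 1 \left(-81 + 0\right) = 1 \left(-81\right) = -81$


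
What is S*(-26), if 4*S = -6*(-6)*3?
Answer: -702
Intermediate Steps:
S = 27 (S = (-6*(-6)*3)/4 = (36*3)/4 = (¼)*108 = 27)
S*(-26) = 27*(-26) = -702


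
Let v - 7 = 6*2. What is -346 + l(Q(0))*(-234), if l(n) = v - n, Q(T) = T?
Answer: -4792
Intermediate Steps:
v = 19 (v = 7 + 6*2 = 7 + 12 = 19)
l(n) = 19 - n
-346 + l(Q(0))*(-234) = -346 + (19 - 1*0)*(-234) = -346 + (19 + 0)*(-234) = -346 + 19*(-234) = -346 - 4446 = -4792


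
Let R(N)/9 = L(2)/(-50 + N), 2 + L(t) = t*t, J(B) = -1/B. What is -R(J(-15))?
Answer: 270/749 ≈ 0.36048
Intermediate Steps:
L(t) = -2 + t² (L(t) = -2 + t*t = -2 + t²)
R(N) = 18/(-50 + N) (R(N) = 9*((-2 + 2²)/(-50 + N)) = 9*((-2 + 4)/(-50 + N)) = 9*(2/(-50 + N)) = 18/(-50 + N))
-R(J(-15)) = -18/(-50 - 1/(-15)) = -18/(-50 - 1*(-1/15)) = -18/(-50 + 1/15) = -18/(-749/15) = -18*(-15)/749 = -1*(-270/749) = 270/749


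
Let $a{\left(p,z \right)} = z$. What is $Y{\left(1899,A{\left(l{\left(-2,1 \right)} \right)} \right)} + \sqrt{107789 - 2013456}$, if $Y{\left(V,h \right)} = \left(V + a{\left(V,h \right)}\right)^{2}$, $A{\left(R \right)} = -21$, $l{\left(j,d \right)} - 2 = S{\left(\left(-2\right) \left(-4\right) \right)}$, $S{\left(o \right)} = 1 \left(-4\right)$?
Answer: $3526884 + i \sqrt{1905667} \approx 3.5269 \cdot 10^{6} + 1380.5 i$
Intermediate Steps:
$S{\left(o \right)} = -4$
$l{\left(j,d \right)} = -2$ ($l{\left(j,d \right)} = 2 - 4 = -2$)
$Y{\left(V,h \right)} = \left(V + h\right)^{2}$
$Y{\left(1899,A{\left(l{\left(-2,1 \right)} \right)} \right)} + \sqrt{107789 - 2013456} = \left(1899 - 21\right)^{2} + \sqrt{107789 - 2013456} = 1878^{2} + \sqrt{-1905667} = 3526884 + i \sqrt{1905667}$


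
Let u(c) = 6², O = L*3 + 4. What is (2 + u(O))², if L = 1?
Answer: 1444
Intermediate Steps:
O = 7 (O = 1*3 + 4 = 3 + 4 = 7)
u(c) = 36
(2 + u(O))² = (2 + 36)² = 38² = 1444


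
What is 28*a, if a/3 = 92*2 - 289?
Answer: -8820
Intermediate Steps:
a = -315 (a = 3*(92*2 - 289) = 3*(184 - 289) = 3*(-105) = -315)
28*a = 28*(-315) = -8820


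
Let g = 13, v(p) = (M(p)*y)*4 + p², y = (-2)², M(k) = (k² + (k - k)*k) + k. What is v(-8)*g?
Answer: 12480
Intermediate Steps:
M(k) = k + k² (M(k) = (k² + 0*k) + k = (k² + 0) + k = k² + k = k + k²)
y = 4
v(p) = p² + 16*p*(1 + p) (v(p) = ((p*(1 + p))*4)*4 + p² = (4*p*(1 + p))*4 + p² = 16*p*(1 + p) + p² = p² + 16*p*(1 + p))
v(-8)*g = -8*(16 + 17*(-8))*13 = -8*(16 - 136)*13 = -8*(-120)*13 = 960*13 = 12480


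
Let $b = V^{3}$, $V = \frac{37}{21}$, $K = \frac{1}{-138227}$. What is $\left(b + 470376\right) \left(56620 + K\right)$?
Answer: $\frac{34093441001496929071}{1280120247} \approx 2.6633 \cdot 10^{10}$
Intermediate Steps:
$K = - \frac{1}{138227} \approx -7.2345 \cdot 10^{-6}$
$V = \frac{37}{21}$ ($V = 37 \cdot \frac{1}{21} = \frac{37}{21} \approx 1.7619$)
$b = \frac{50653}{9261}$ ($b = \left(\frac{37}{21}\right)^{3} = \frac{50653}{9261} \approx 5.4695$)
$\left(b + 470376\right) \left(56620 + K\right) = \left(\frac{50653}{9261} + 470376\right) \left(56620 - \frac{1}{138227}\right) = \frac{4356202789}{9261} \cdot \frac{7826412739}{138227} = \frac{34093441001496929071}{1280120247}$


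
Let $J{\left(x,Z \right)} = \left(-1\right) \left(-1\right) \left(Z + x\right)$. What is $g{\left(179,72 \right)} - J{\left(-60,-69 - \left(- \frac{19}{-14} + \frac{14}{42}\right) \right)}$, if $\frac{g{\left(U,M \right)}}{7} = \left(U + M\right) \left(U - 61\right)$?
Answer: $\frac{8713181}{42} \approx 2.0746 \cdot 10^{5}$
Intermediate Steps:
$g{\left(U,M \right)} = 7 \left(-61 + U\right) \left(M + U\right)$ ($g{\left(U,M \right)} = 7 \left(U + M\right) \left(U - 61\right) = 7 \left(M + U\right) \left(-61 + U\right) = 7 \left(-61 + U\right) \left(M + U\right)$)
$J{\left(x,Z \right)} = Z + x$ ($J{\left(x,Z \right)} = 1 \left(Z + x\right) = Z + x$)
$g{\left(179,72 \right)} - J{\left(-60,-69 - \left(- \frac{19}{-14} + \frac{14}{42}\right) \right)} = \left(\left(-427\right) 72 - 76433 + 7 \cdot 179^{2} + 7 \cdot 72 \cdot 179\right) - \left(\left(-69 - \left(- \frac{19}{-14} + \frac{14}{42}\right)\right) - 60\right) = \left(-30744 - 76433 + 7 \cdot 32041 + 90216\right) - \left(\left(-69 - \left(\left(-19\right) \left(- \frac{1}{14}\right) + 14 \cdot \frac{1}{42}\right)\right) - 60\right) = \left(-30744 - 76433 + 224287 + 90216\right) - \left(\left(-69 - \left(\frac{19}{14} + \frac{1}{3}\right)\right) - 60\right) = 207326 - \left(\left(-69 - \frac{71}{42}\right) - 60\right) = 207326 - \left(- \frac{2969}{42} - 60\right) = 207326 - - \frac{5489}{42} = 207326 + \frac{5489}{42} = \frac{8713181}{42}$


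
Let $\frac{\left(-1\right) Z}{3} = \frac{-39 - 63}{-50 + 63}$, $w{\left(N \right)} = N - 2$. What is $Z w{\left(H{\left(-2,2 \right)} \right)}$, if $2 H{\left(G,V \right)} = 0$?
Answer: $- \frac{612}{13} \approx -47.077$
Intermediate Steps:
$H{\left(G,V \right)} = 0$ ($H{\left(G,V \right)} = \frac{1}{2} \cdot 0 = 0$)
$w{\left(N \right)} = -2 + N$ ($w{\left(N \right)} = N - 2 = -2 + N$)
$Z = \frac{306}{13}$ ($Z = - 3 \frac{-39 - 63}{-50 + 63} = - 3 \left(- \frac{102}{13}\right) = - 3 \left(\left(-102\right) \frac{1}{13}\right) = \left(-3\right) \left(- \frac{102}{13}\right) = \frac{306}{13} \approx 23.538$)
$Z w{\left(H{\left(-2,2 \right)} \right)} = \frac{306 \left(-2 + 0\right)}{13} = \frac{306}{13} \left(-2\right) = - \frac{612}{13}$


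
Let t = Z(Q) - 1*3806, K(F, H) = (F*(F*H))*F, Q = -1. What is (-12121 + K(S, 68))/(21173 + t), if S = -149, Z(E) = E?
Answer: -224952653/17366 ≈ -12954.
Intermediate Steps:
K(F, H) = H*F**3 (K(F, H) = (H*F**2)*F = H*F**3)
t = -3807 (t = -1 - 1*3806 = -1 - 3806 = -3807)
(-12121 + K(S, 68))/(21173 + t) = (-12121 + 68*(-149)**3)/(21173 - 3807) = (-12121 + 68*(-3307949))/17366 = (-12121 - 224940532)*(1/17366) = -224952653*1/17366 = -224952653/17366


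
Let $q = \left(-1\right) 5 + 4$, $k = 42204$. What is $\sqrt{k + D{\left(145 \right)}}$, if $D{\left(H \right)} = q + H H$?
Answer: $2 \sqrt{15807} \approx 251.45$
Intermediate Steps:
$q = -1$ ($q = -5 + 4 = -1$)
$D{\left(H \right)} = -1 + H^{2}$ ($D{\left(H \right)} = -1 + H H = -1 + H^{2}$)
$\sqrt{k + D{\left(145 \right)}} = \sqrt{42204 - \left(1 - 145^{2}\right)} = \sqrt{42204 + \left(-1 + 21025\right)} = \sqrt{42204 + 21024} = \sqrt{63228} = 2 \sqrt{15807}$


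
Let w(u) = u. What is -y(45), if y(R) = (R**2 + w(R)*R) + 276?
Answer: -4326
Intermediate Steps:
y(R) = 276 + 2*R**2 (y(R) = (R**2 + R*R) + 276 = (R**2 + R**2) + 276 = 2*R**2 + 276 = 276 + 2*R**2)
-y(45) = -(276 + 2*45**2) = -(276 + 2*2025) = -(276 + 4050) = -1*4326 = -4326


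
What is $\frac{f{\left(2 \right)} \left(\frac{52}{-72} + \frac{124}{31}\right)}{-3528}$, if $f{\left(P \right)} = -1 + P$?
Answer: $- \frac{59}{63504} \approx -0.00092908$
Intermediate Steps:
$\frac{f{\left(2 \right)} \left(\frac{52}{-72} + \frac{124}{31}\right)}{-3528} = \frac{\left(-1 + 2\right) \left(\frac{52}{-72} + \frac{124}{31}\right)}{-3528} = 1 \left(52 \left(- \frac{1}{72}\right) + 124 \cdot \frac{1}{31}\right) \left(- \frac{1}{3528}\right) = 1 \left(- \frac{13}{18} + 4\right) \left(- \frac{1}{3528}\right) = 1 \cdot \frac{59}{18} \left(- \frac{1}{3528}\right) = \frac{59}{18} \left(- \frac{1}{3528}\right) = - \frac{59}{63504}$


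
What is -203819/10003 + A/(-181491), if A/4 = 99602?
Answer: -5853798479/259350639 ≈ -22.571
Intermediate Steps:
A = 398408 (A = 4*99602 = 398408)
-203819/10003 + A/(-181491) = -203819/10003 + 398408/(-181491) = -203819*1/10003 + 398408*(-1/181491) = -29117/1429 - 398408/181491 = -5853798479/259350639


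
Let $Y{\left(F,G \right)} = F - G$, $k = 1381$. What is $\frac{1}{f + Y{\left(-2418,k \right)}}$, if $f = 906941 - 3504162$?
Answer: $- \frac{1}{2601020} \approx -3.8446 \cdot 10^{-7}$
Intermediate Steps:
$f = -2597221$
$\frac{1}{f + Y{\left(-2418,k \right)}} = \frac{1}{-2597221 - 3799} = \frac{1}{-2601020} = - \frac{1}{2601020}$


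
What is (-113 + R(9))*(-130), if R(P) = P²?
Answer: 4160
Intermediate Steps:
(-113 + R(9))*(-130) = (-113 + 9²)*(-130) = (-113 + 81)*(-130) = -32*(-130) = 4160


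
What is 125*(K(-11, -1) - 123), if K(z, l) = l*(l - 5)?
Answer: -14625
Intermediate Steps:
K(z, l) = l*(-5 + l)
125*(K(-11, -1) - 123) = 125*(-(-5 - 1) - 123) = 125*(-1*(-6) - 123) = 125*(6 - 123) = 125*(-117) = -14625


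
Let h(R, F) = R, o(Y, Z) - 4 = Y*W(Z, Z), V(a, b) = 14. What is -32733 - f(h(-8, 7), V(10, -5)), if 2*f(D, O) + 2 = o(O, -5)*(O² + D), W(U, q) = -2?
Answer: -30476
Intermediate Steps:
o(Y, Z) = 4 - 2*Y (o(Y, Z) = 4 + Y*(-2) = 4 - 2*Y)
f(D, O) = -1 + (4 - 2*O)*(D + O²)/2 (f(D, O) = -1 + ((4 - 2*O)*(O² + D))/2 = -1 + ((4 - 2*O)*(D + O²))/2 = -1 + (4 - 2*O)*(D + O²)/2)
-32733 - f(h(-8, 7), V(10, -5)) = -32733 - (-1 - 8*(2 - 1*14) + 14²*(2 - 1*14)) = -32733 - (-1 - 8*(2 - 14) + 196*(2 - 14)) = -32733 - (-1 - 8*(-12) + 196*(-12)) = -32733 - (-1 + 96 - 2352) = -32733 - 1*(-2257) = -32733 + 2257 = -30476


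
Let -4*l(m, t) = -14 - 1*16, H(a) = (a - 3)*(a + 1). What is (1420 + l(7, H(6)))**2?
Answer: 8151025/4 ≈ 2.0378e+6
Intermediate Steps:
H(a) = (1 + a)*(-3 + a) (H(a) = (-3 + a)*(1 + a) = (1 + a)*(-3 + a))
l(m, t) = 15/2 (l(m, t) = -(-14 - 1*16)/4 = -(-14 - 16)/4 = -1/4*(-30) = 15/2)
(1420 + l(7, H(6)))**2 = (1420 + 15/2)**2 = (2855/2)**2 = 8151025/4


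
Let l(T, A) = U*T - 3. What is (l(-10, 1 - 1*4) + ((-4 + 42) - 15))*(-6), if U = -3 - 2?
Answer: -420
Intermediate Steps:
U = -5
l(T, A) = -3 - 5*T (l(T, A) = -5*T - 3 = -3 - 5*T)
(l(-10, 1 - 1*4) + ((-4 + 42) - 15))*(-6) = ((-3 - 5*(-10)) + ((-4 + 42) - 15))*(-6) = ((-3 + 50) + (38 - 15))*(-6) = (47 + 23)*(-6) = 70*(-6) = -420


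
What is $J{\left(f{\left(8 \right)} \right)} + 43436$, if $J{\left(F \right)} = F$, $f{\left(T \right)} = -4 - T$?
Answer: $43424$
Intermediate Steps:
$J{\left(f{\left(8 \right)} \right)} + 43436 = \left(-4 - 8\right) + 43436 = -12 + 43436 = 43424$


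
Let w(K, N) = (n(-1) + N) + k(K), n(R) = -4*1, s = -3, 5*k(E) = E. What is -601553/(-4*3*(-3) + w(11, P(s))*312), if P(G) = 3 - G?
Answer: -3007765/6732 ≈ -446.79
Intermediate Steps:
k(E) = E/5
n(R) = -4
w(K, N) = -4 + N + K/5 (w(K, N) = (-4 + N) + K/5 = -4 + N + K/5)
-601553/(-4*3*(-3) + w(11, P(s))*312) = -601553/(-4*3*(-3) + (-4 + (3 - 1*(-3)) + (⅕)*11)*312) = -601553/(-12*(-3) + (-4 + (3 + 3) + 11/5)*312) = -601553/(36 + (-4 + 6 + 11/5)*312) = -601553/(36 + (21/5)*312) = -601553/(36 + 6552/5) = -601553/6732/5 = -601553*5/6732 = -3007765/6732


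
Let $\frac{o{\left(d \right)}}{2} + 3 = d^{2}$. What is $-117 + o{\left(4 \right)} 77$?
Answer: $1885$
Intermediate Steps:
$o{\left(d \right)} = -6 + 2 d^{2}$
$-117 + o{\left(4 \right)} 77 = -117 + \left(-6 + 2 \cdot 4^{2}\right) 77 = -117 + \left(-6 + 2 \cdot 16\right) 77 = -117 + \left(-6 + 32\right) 77 = -117 + 26 \cdot 77 = -117 + 2002 = 1885$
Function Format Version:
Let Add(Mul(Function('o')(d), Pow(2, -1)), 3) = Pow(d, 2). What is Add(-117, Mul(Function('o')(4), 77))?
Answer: 1885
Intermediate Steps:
Function('o')(d) = Add(-6, Mul(2, Pow(d, 2)))
Add(-117, Mul(Function('o')(4), 77)) = Add(-117, Mul(Add(-6, Mul(2, Pow(4, 2))), 77)) = Add(-117, Mul(Add(-6, Mul(2, 16)), 77)) = Add(-117, Mul(Add(-6, 32), 77)) = Add(-117, Mul(26, 77)) = Add(-117, 2002) = 1885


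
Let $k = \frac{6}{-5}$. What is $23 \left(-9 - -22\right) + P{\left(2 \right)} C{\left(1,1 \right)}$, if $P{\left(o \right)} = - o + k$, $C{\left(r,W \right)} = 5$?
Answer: $283$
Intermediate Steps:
$k = - \frac{6}{5}$ ($k = 6 \left(- \frac{1}{5}\right) = - \frac{6}{5} \approx -1.2$)
$P{\left(o \right)} = - \frac{6}{5} - o$ ($P{\left(o \right)} = - o - \frac{6}{5} = - \frac{6}{5} - o$)
$23 \left(-9 - -22\right) + P{\left(2 \right)} C{\left(1,1 \right)} = 23 \left(-9 - -22\right) + \left(- \frac{6}{5} - 2\right) 5 = 23 \left(-9 + 22\right) + \left(- \frac{6}{5} - 2\right) 5 = 23 \cdot 13 - 16 = 299 - 16 = 283$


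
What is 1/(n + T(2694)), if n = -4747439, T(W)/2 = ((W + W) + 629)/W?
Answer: -1347/6394794316 ≈ -2.1064e-7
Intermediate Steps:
T(W) = 2*(629 + 2*W)/W (T(W) = 2*(((W + W) + 629)/W) = 2*((2*W + 629)/W) = 2*((629 + 2*W)/W) = 2*(629 + 2*W)/W)
1/(n + T(2694)) = 1/(-4747439 + (4 + 1258/2694)) = 1/(-4747439 + (4 + 1258*(1/2694))) = 1/(-4747439 + (4 + 629/1347)) = 1/(-4747439 + 6017/1347) = 1/(-6394794316/1347) = -1347/6394794316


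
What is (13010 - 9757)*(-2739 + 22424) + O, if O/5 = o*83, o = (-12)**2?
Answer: 64095065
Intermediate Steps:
o = 144
O = 59760 (O = 5*(144*83) = 5*11952 = 59760)
(13010 - 9757)*(-2739 + 22424) + O = (13010 - 9757)*(-2739 + 22424) + 59760 = 3253*19685 + 59760 = 64035305 + 59760 = 64095065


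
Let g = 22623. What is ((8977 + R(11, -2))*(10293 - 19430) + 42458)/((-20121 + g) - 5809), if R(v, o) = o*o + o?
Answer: 81998665/3307 ≈ 24795.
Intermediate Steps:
R(v, o) = o + o² (R(v, o) = o² + o = o + o²)
((8977 + R(11, -2))*(10293 - 19430) + 42458)/((-20121 + g) - 5809) = ((8977 - 2*(1 - 2))*(10293 - 19430) + 42458)/((-20121 + 22623) - 5809) = ((8977 - 2*(-1))*(-9137) + 42458)/(2502 - 5809) = ((8977 + 2)*(-9137) + 42458)/(-3307) = (8979*(-9137) + 42458)*(-1/3307) = (-82041123 + 42458)*(-1/3307) = -81998665*(-1/3307) = 81998665/3307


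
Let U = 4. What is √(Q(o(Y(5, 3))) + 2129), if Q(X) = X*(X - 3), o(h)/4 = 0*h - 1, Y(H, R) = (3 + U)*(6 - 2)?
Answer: √2157 ≈ 46.443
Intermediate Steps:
Y(H, R) = 28 (Y(H, R) = (3 + 4)*(6 - 2) = 7*4 = 28)
o(h) = -4 (o(h) = 4*(0*h - 1) = 4*(0 - 1) = 4*(-1) = -4)
Q(X) = X*(-3 + X)
√(Q(o(Y(5, 3))) + 2129) = √(-4*(-3 - 4) + 2129) = √(-4*(-7) + 2129) = √(28 + 2129) = √2157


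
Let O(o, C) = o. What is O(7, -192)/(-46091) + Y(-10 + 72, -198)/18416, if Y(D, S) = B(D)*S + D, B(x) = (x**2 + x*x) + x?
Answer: -35361955385/424405928 ≈ -83.321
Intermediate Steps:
B(x) = x + 2*x**2 (B(x) = (x**2 + x**2) + x = 2*x**2 + x = x + 2*x**2)
Y(D, S) = D + D*S*(1 + 2*D) (Y(D, S) = (D*(1 + 2*D))*S + D = D*S*(1 + 2*D) + D = D + D*S*(1 + 2*D))
O(7, -192)/(-46091) + Y(-10 + 72, -198)/18416 = 7/(-46091) + ((-10 + 72)*(1 - 198*(1 + 2*(-10 + 72))))/18416 = 7*(-1/46091) + (62*(1 - 198*(1 + 2*62)))*(1/18416) = -7/46091 + (62*(1 - 198*(1 + 124)))*(1/18416) = -7/46091 + (62*(1 - 198*125))*(1/18416) = -7/46091 + (62*(1 - 24750))*(1/18416) = -7/46091 + (62*(-24749))*(1/18416) = -7/46091 - 1534438*1/18416 = -7/46091 - 767219/9208 = -35361955385/424405928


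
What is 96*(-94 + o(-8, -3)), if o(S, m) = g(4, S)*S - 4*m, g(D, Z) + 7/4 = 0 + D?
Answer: -9600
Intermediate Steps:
g(D, Z) = -7/4 + D (g(D, Z) = -7/4 + (0 + D) = -7/4 + D)
o(S, m) = -4*m + 9*S/4 (o(S, m) = (-7/4 + 4)*S - 4*m = 9*S/4 - 4*m = -4*m + 9*S/4)
96*(-94 + o(-8, -3)) = 96*(-94 + (-4*(-3) + (9/4)*(-8))) = 96*(-94 + (12 - 18)) = 96*(-94 - 6) = 96*(-100) = -9600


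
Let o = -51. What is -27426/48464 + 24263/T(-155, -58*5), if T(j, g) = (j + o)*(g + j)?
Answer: -334564847/1110673720 ≈ -0.30123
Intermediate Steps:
T(j, g) = (-51 + j)*(g + j) (T(j, g) = (j - 51)*(g + j) = (-51 + j)*(g + j))
-27426/48464 + 24263/T(-155, -58*5) = -27426/48464 + 24263/((-155)² - (-2958)*5 - 51*(-155) - 58*5*(-155)) = -27426*1/48464 + 24263/(24025 - 51*(-290) + 7905 - 290*(-155)) = -13713/24232 + 24263/(24025 + 14790 + 7905 + 44950) = -13713/24232 + 24263/91670 = -334564847/1110673720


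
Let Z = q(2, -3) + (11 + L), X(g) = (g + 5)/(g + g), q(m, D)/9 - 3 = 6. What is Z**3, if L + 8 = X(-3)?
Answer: 15813251/27 ≈ 5.8568e+5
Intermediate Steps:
q(m, D) = 81 (q(m, D) = 27 + 9*6 = 27 + 54 = 81)
X(g) = (5 + g)/(2*g) (X(g) = (5 + g)/((2*g)) = (5 + g)*(1/(2*g)) = (5 + g)/(2*g))
L = -25/3 (L = -8 + (1/2)*(5 - 3)/(-3) = -8 + (1/2)*(-1/3)*2 = -8 - 1/3 = -25/3 ≈ -8.3333)
Z = 251/3 (Z = 81 + (11 - 25/3) = 81 + 8/3 = 251/3 ≈ 83.667)
Z**3 = (251/3)**3 = 15813251/27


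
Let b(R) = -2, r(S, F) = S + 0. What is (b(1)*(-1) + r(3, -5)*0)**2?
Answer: 4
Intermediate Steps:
r(S, F) = S
(b(1)*(-1) + r(3, -5)*0)**2 = (-2*(-1) + 3*0)**2 = (2 + 0)**2 = 2**2 = 4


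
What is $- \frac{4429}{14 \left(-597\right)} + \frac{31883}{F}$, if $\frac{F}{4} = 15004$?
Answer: $\frac{266144489}{250806864} \approx 1.0612$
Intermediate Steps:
$F = 60016$ ($F = 4 \cdot 15004 = 60016$)
$- \frac{4429}{14 \left(-597\right)} + \frac{31883}{F} = - \frac{4429}{14 \left(-597\right)} + \frac{31883}{60016} = - \frac{4429}{-8358} + 31883 \cdot \frac{1}{60016} = \left(-4429\right) \left(- \frac{1}{8358}\right) + \frac{31883}{60016} = \frac{4429}{8358} + \frac{31883}{60016} = \frac{266144489}{250806864}$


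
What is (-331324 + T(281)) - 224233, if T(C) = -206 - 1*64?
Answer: -555827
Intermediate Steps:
T(C) = -270 (T(C) = -206 - 64 = -270)
(-331324 + T(281)) - 224233 = (-331324 - 270) - 224233 = -331594 - 224233 = -555827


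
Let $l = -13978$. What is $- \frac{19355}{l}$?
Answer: $\frac{19355}{13978} \approx 1.3847$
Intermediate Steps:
$- \frac{19355}{l} = - \frac{19355}{-13978} = \left(-19355\right) \left(- \frac{1}{13978}\right) = \frac{19355}{13978}$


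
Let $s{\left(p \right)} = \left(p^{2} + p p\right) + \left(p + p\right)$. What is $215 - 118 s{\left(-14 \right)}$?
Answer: $-42737$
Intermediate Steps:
$s{\left(p \right)} = 2 p + 2 p^{2}$ ($s{\left(p \right)} = \left(p^{2} + p^{2}\right) + 2 p = 2 p^{2} + 2 p = 2 p + 2 p^{2}$)
$215 - 118 s{\left(-14 \right)} = 215 - 118 \cdot 2 \left(-14\right) \left(1 - 14\right) = 215 - 118 \cdot 2 \left(-14\right) \left(-13\right) = 215 - 42952 = -42737$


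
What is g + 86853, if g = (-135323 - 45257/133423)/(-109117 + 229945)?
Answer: 700079751274123/8060617122 ≈ 86852.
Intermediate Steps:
g = -9027622943/8060617122 (g = (-135323 - 45257*1/133423)/120828 = (-135323 - 45257/133423)*(1/120828) = -18055245886/133423*1/120828 = -9027622943/8060617122 ≈ -1.1200)
g + 86853 = -9027622943/8060617122 + 86853 = 700079751274123/8060617122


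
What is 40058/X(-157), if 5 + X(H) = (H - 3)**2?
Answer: 40058/25595 ≈ 1.5651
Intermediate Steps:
X(H) = -5 + (-3 + H)**2 (X(H) = -5 + (H - 3)**2 = -5 + (-3 + H)**2)
40058/X(-157) = 40058/(-5 + (-3 - 157)**2) = 40058/(-5 + (-160)**2) = 40058/(-5 + 25600) = 40058/25595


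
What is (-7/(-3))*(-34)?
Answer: -238/3 ≈ -79.333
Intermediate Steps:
(-7/(-3))*(-34) = -1/3*(-7)*(-34) = (7/3)*(-34) = -238/3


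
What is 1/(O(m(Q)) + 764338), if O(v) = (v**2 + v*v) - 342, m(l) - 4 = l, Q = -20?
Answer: 1/764508 ≈ 1.3080e-6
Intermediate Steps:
m(l) = 4 + l
O(v) = -342 + 2*v**2 (O(v) = (v**2 + v**2) - 342 = 2*v**2 - 342 = -342 + 2*v**2)
1/(O(m(Q)) + 764338) = 1/((-342 + 2*(4 - 20)**2) + 764338) = 1/((-342 + 2*(-16)**2) + 764338) = 1/((-342 + 2*256) + 764338) = 1/((-342 + 512) + 764338) = 1/(170 + 764338) = 1/764508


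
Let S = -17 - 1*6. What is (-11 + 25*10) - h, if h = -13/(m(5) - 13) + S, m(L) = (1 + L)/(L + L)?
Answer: 16179/62 ≈ 260.95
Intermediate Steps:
m(L) = (1 + L)/(2*L) (m(L) = (1 + L)/((2*L)) = (1 + L)*(1/(2*L)) = (1 + L)/(2*L))
S = -23 (S = -17 - 6 = -23)
h = -1361/62 (h = -13/((½)*(1 + 5)/5 - 13) - 23 = -13/((½)*(⅕)*6 - 13) - 23 = -13/(⅗ - 13) - 23 = -13/(-62/5) - 23 = -13*(-5/62) - 23 = 65/62 - 23 = -1361/62 ≈ -21.952)
(-11 + 25*10) - h = (-11 + 25*10) - 1*(-1361/62) = (-11 + 250) + 1361/62 = 239 + 1361/62 = 16179/62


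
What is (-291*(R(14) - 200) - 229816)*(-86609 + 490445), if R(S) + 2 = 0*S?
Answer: -69069686424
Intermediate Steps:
R(S) = -2 (R(S) = -2 + 0*S = -2 + 0 = -2)
(-291*(R(14) - 200) - 229816)*(-86609 + 490445) = (-291*(-2 - 200) - 229816)*(-86609 + 490445) = (-291*(-202) - 229816)*403836 = (58782 - 229816)*403836 = -171034*403836 = -69069686424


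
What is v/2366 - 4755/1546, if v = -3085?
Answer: -4004935/914459 ≈ -4.3796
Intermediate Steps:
v/2366 - 4755/1546 = -3085/2366 - 4755/1546 = -4004935/914459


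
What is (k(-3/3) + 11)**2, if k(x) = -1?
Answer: 100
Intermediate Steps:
(k(-3/3) + 11)**2 = (-1 + 11)**2 = 10**2 = 100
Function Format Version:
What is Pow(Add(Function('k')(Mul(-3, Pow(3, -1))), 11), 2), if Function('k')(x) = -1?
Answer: 100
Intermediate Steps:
Pow(Add(Function('k')(Mul(-3, Pow(3, -1))), 11), 2) = Pow(Add(-1, 11), 2) = Pow(10, 2) = 100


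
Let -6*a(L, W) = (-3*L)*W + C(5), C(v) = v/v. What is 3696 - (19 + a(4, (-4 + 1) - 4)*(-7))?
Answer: 21467/6 ≈ 3577.8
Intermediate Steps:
C(v) = 1
a(L, W) = -⅙ + L*W/2 (a(L, W) = -((-3*L)*W + 1)/6 = -(-3*L*W + 1)/6 = -(1 - 3*L*W)/6 = -⅙ + L*W/2)
3696 - (19 + a(4, (-4 + 1) - 4)*(-7)) = 3696 - (19 + (-⅙ + (½)*4*((-4 + 1) - 4))*(-7)) = 3696 - (19 + (-⅙ + (½)*4*(-3 - 4))*(-7)) = 3696 - (19 + (-⅙ + (½)*4*(-7))*(-7)) = 3696 - (19 + (-⅙ - 14)*(-7)) = 3696 - (19 - 85/6*(-7)) = 3696 - (19 + 595/6) = 3696 - 1*709/6 = 3696 - 709/6 = 21467/6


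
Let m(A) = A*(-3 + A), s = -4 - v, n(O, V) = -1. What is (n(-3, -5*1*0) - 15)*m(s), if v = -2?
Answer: -160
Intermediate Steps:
s = -2 (s = -4 - 1*(-2) = -4 + 2 = -2)
(n(-3, -5*1*0) - 15)*m(s) = (-1 - 15)*(-2*(-3 - 2)) = -(-32)*(-5) = -16*10 = -160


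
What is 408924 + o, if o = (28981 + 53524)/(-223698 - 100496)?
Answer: 132570624751/324194 ≈ 4.0892e+5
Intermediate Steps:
o = -82505/324194 (o = 82505/(-324194) = 82505*(-1/324194) = -82505/324194 ≈ -0.25449)
408924 + o = 408924 - 82505/324194 = 132570624751/324194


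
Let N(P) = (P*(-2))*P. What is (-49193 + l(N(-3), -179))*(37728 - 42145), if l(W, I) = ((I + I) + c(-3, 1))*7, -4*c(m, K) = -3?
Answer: 913325175/4 ≈ 2.2833e+8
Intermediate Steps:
c(m, K) = ¾ (c(m, K) = -¼*(-3) = ¾)
N(P) = -2*P² (N(P) = (-2*P)*P = -2*P²)
l(W, I) = 21/4 + 14*I (l(W, I) = ((I + I) + ¾)*7 = (2*I + ¾)*7 = (¾ + 2*I)*7 = 21/4 + 14*I)
(-49193 + l(N(-3), -179))*(37728 - 42145) = (-49193 + (21/4 + 14*(-179)))*(37728 - 42145) = (-49193 + (21/4 - 2506))*(-4417) = (-49193 - 10003/4)*(-4417) = -206775/4*(-4417) = 913325175/4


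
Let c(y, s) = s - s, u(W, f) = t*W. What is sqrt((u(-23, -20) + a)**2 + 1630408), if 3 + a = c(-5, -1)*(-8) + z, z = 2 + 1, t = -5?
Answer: 19*sqrt(4553) ≈ 1282.0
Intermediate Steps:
u(W, f) = -5*W
z = 3
c(y, s) = 0
a = 0 (a = -3 + (0*(-8) + 3) = -3 + (0 + 3) = -3 + 3 = 0)
sqrt((u(-23, -20) + a)**2 + 1630408) = sqrt((-5*(-23) + 0)**2 + 1630408) = sqrt((115 + 0)**2 + 1630408) = sqrt(115**2 + 1630408) = sqrt(13225 + 1630408) = sqrt(1643633) = 19*sqrt(4553)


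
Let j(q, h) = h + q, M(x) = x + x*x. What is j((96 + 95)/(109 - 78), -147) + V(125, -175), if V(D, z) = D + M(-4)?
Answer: -119/31 ≈ -3.8387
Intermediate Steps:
M(x) = x + x²
V(D, z) = 12 + D (V(D, z) = D - 4*(1 - 4) = D - 4*(-3) = D + 12 = 12 + D)
j((96 + 95)/(109 - 78), -147) + V(125, -175) = (-147 + (96 + 95)/(109 - 78)) + (12 + 125) = (-147 + 191/31) + 137 = -4366/31 + 137 = -119/31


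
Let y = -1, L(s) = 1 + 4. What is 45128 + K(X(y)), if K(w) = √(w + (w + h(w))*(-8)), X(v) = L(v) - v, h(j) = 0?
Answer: 45128 + I*√42 ≈ 45128.0 + 6.4807*I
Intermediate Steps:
L(s) = 5
X(v) = 5 - v
K(w) = √7*√(-w) (K(w) = √(w + (w + 0)*(-8)) = √(w + w*(-8)) = √(w - 8*w) = √(-7*w) = √7*√(-w))
45128 + K(X(y)) = 45128 + √7*√(-(5 - 1*(-1))) = 45128 + √7*√(-(5 + 1)) = 45128 + √7*√(-1*6) = 45128 + √7*√(-6) = 45128 + √7*(I*√6) = 45128 + I*√42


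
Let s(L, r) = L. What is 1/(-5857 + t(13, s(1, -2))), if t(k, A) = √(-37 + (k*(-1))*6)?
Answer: -5857/34304564 - I*√115/34304564 ≈ -0.00017074 - 3.1261e-7*I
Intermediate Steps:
t(k, A) = √(-37 - 6*k) (t(k, A) = √(-37 - k*6) = √(-37 - 6*k))
1/(-5857 + t(13, s(1, -2))) = 1/(-5857 + √(-37 - 6*13)) = 1/(-5857 + √(-37 - 78)) = 1/(-5857 + √(-115)) = 1/(-5857 + I*√115)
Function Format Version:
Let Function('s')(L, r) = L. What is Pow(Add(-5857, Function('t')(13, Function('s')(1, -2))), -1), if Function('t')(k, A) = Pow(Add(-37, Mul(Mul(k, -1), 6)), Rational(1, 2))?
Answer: Add(Rational(-5857, 34304564), Mul(Rational(-1, 34304564), I, Pow(115, Rational(1, 2)))) ≈ Add(-0.00017074, Mul(-3.1261e-7, I))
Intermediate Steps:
Function('t')(k, A) = Pow(Add(-37, Mul(-6, k)), Rational(1, 2)) (Function('t')(k, A) = Pow(Add(-37, Mul(Mul(-1, k), 6)), Rational(1, 2)) = Pow(Add(-37, Mul(-6, k)), Rational(1, 2)))
Pow(Add(-5857, Function('t')(13, Function('s')(1, -2))), -1) = Pow(Add(-5857, Pow(Add(-37, Mul(-6, 13)), Rational(1, 2))), -1) = Pow(Add(-5857, Pow(Add(-37, -78), Rational(1, 2))), -1) = Pow(Add(-5857, Pow(-115, Rational(1, 2))), -1) = Pow(Add(-5857, Mul(I, Pow(115, Rational(1, 2)))), -1)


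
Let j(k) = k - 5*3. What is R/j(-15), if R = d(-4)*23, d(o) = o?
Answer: 46/15 ≈ 3.0667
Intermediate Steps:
j(k) = -15 + k (j(k) = k - 15 = -15 + k)
R = -92 (R = -4*23 = -92)
R/j(-15) = -92/(-15 - 15) = -92/(-30) = -92*(-1/30) = 46/15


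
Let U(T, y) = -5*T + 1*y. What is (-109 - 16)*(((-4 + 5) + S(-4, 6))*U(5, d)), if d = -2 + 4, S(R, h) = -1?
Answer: 0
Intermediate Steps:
d = 2
U(T, y) = y - 5*T (U(T, y) = -5*T + y = y - 5*T)
(-109 - 16)*(((-4 + 5) + S(-4, 6))*U(5, d)) = (-109 - 16)*(((-4 + 5) - 1)*(2 - 5*5)) = -125*(1 - 1)*(2 - 25) = -0*(-23) = -125*0 = 0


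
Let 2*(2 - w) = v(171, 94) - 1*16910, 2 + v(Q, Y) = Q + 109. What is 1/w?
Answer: 1/8318 ≈ 0.00012022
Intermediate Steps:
v(Q, Y) = 107 + Q (v(Q, Y) = -2 + (Q + 109) = -2 + (109 + Q) = 107 + Q)
w = 8318 (w = 2 - ((107 + 171) - 1*16910)/2 = 2 - (278 - 16910)/2 = 2 - ½*(-16632) = 2 + 8316 = 8318)
1/w = 1/8318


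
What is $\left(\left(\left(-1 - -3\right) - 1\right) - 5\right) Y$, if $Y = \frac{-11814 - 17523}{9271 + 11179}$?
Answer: $\frac{58674}{10225} \approx 5.7383$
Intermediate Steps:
$Y = - \frac{29337}{20450} \approx -1.4346$
$\left(\left(\left(-1 - -3\right) - 1\right) - 5\right) Y = \left(\left(\left(-1 - -3\right) - 1\right) - 5\right) \left(- \frac{29337}{20450}\right) = \left(\left(\left(-1 + 3\right) - 1\right) - 5\right) \left(- \frac{29337}{20450}\right) = \left(\left(2 - 1\right) - 5\right) \left(- \frac{29337}{20450}\right) = \left(1 - 5\right) \left(- \frac{29337}{20450}\right) = \left(-4\right) \left(- \frac{29337}{20450}\right) = \frac{58674}{10225}$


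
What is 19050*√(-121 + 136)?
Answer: 19050*√15 ≈ 73780.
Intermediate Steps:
19050*√(-121 + 136) = 19050*√15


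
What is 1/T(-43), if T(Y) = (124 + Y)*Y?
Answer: -1/3483 ≈ -0.00028711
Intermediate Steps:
T(Y) = Y*(124 + Y)
1/T(-43) = 1/(-43*(124 - 43)) = 1/(-43*81) = 1/(-3483) = -1/3483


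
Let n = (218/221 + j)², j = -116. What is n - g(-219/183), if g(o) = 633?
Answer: 615158371/48841 ≈ 12595.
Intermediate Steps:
n = 646074724/48841 (n = (218/221 - 116)² = (-25418/221)² = 646074724/48841 ≈ 13228.)
n - g(-219/183) = 646074724/48841 - 1*633 = 646074724/48841 - 633 = 615158371/48841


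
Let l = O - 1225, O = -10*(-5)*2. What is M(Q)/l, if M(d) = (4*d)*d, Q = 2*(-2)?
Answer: -64/1125 ≈ -0.056889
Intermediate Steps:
O = 100 (O = 50*2 = 100)
Q = -4
M(d) = 4*d²
l = -1125 (l = 100 - 1225 = -1125)
M(Q)/l = (4*(-4)²)/(-1125) = (4*16)*(-1/1125) = 64*(-1/1125) = -64/1125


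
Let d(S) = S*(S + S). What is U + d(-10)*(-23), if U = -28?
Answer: -4628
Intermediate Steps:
d(S) = 2*S² (d(S) = S*(2*S) = 2*S²)
U + d(-10)*(-23) = -28 + (2*(-10)²)*(-23) = -28 + (2*100)*(-23) = -28 + 200*(-23) = -28 - 4600 = -4628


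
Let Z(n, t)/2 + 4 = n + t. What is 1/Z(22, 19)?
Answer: 1/74 ≈ 0.013514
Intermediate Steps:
Z(n, t) = -8 + 2*n + 2*t (Z(n, t) = -8 + 2*(n + t) = -8 + (2*n + 2*t) = -8 + 2*n + 2*t)
1/Z(22, 19) = 1/(-8 + 2*22 + 2*19) = 1/(-8 + 44 + 38) = 1/74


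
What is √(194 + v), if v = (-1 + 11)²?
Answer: 7*√6 ≈ 17.146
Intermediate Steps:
v = 100 (v = 10² = 100)
√(194 + v) = √(194 + 100) = √294 = 7*√6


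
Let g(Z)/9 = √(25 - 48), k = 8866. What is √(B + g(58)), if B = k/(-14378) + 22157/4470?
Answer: √(26520012502410 + 54993051432900*I*√23)/2471910 ≈ 4.8847 + 4.4181*I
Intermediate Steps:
g(Z) = 9*I*√23 (g(Z) = 9*√(25 - 48) = 9*√(-23) = 9*(I*√23) = 9*I*√23)
B = 10728551/2471910 (B = 8866/(-14378) + 22157/4470 = 8866*(-1/14378) + 22157*(1/4470) = -341/553 + 22157/4470 = 10728551/2471910 ≈ 4.3402)
√(B + g(58)) = √(10728551/2471910 + 9*I*√23)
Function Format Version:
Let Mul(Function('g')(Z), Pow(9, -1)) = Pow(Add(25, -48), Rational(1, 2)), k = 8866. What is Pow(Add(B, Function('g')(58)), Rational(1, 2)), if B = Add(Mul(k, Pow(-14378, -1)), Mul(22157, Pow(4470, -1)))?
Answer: Mul(Rational(1, 2471910), Pow(Add(26520012502410, Mul(54993051432900, I, Pow(23, Rational(1, 2)))), Rational(1, 2))) ≈ Add(4.8847, Mul(4.4181, I))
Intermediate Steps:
Function('g')(Z) = Mul(9, I, Pow(23, Rational(1, 2))) (Function('g')(Z) = Mul(9, Pow(Add(25, -48), Rational(1, 2))) = Mul(9, Pow(-23, Rational(1, 2))) = Mul(9, Mul(I, Pow(23, Rational(1, 2)))) = Mul(9, I, Pow(23, Rational(1, 2))))
B = Rational(10728551, 2471910) (B = Add(Mul(8866, Pow(-14378, -1)), Mul(22157, Pow(4470, -1))) = Add(Mul(8866, Rational(-1, 14378)), Mul(22157, Rational(1, 4470))) = Add(Rational(-341, 553), Rational(22157, 4470)) = Rational(10728551, 2471910) ≈ 4.3402)
Pow(Add(B, Function('g')(58)), Rational(1, 2)) = Pow(Add(Rational(10728551, 2471910), Mul(9, I, Pow(23, Rational(1, 2)))), Rational(1, 2))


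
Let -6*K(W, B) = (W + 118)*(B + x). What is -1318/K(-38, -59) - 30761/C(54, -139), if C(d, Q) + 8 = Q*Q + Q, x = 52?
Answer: -21106769/1342180 ≈ -15.726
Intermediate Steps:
C(d, Q) = -8 + Q + Q**2 (C(d, Q) = -8 + (Q*Q + Q) = -8 + (Q**2 + Q) = -8 + (Q + Q**2) = -8 + Q + Q**2)
K(W, B) = -(52 + B)*(118 + W)/6 (K(W, B) = -(W + 118)*(B + 52)/6 = -(118 + W)*(52 + B)/6 = -(52 + B)*(118 + W)/6)
-1318/K(-38, -59) - 30761/C(54, -139) = -1318/(-3068/3 - 59/3*(-59) - 26/3*(-38) - 1/6*(-59)*(-38)) - 30761/(-8 - 139 + (-139)**2) = -1318/(-3068/3 + 3481/3 + 988/3 - 1121/3) - 30761/(-8 - 139 + 19321) = -1318/280/3 - 30761/19174 = -1318*3/280 - 30761*1/19174 = -1977/140 - 30761/19174 = -21106769/1342180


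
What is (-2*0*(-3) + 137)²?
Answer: 18769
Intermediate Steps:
(-2*0*(-3) + 137)² = (0*(-3) + 137)² = (0 + 137)² = 137² = 18769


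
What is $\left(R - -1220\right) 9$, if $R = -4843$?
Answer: $-32607$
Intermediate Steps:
$\left(R - -1220\right) 9 = \left(-4843 - -1220\right) 9 = \left(-4843 + 1220\right) 9 = \left(-3623\right) 9 = -32607$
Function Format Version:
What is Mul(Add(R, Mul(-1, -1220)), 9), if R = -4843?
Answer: -32607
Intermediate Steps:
Mul(Add(R, Mul(-1, -1220)), 9) = Mul(Add(-4843, Mul(-1, -1220)), 9) = Mul(Add(-4843, 1220), 9) = Mul(-3623, 9) = -32607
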